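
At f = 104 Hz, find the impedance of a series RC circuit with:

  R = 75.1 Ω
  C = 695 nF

Step 1 — Angular frequency: ω = 2π·f = 2π·104 = 653.5 rad/s.
Step 2 — Component impedances:
  R: Z = R = 75.1 Ω
  C: Z = 1/(jωC) = -j/(ω·C) = 0 - j2202 Ω
Step 3 — Series combination: Z_total = R + C = 75.1 - j2202 Ω = 2203∠-88.0° Ω.

Z = 75.1 - j2202 Ω = 2203∠-88.0° Ω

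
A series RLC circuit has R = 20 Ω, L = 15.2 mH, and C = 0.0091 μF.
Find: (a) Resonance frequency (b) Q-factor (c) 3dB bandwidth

Step 1 — Resonance condition Im(Z)=0 gives ω₀ = 1/√(LC).
Step 2 — ω₀ = 1/√(0.0152·9.1e-09) = 8.503e+04 rad/s.
Step 3 — f₀ = ω₀/(2π) = 1.353e+04 Hz.
Step 4 — Series Q: Q = ω₀L/R = 8.503e+04·0.0152/20 = 64.62.
Step 5 — 3dB bandwidth: Δω = ω₀/Q = 1316 rad/s; BW = Δω/(2π) = 209.4 Hz.

(a) f₀ = 1.353e+04 Hz  (b) Q = 64.62  (c) BW = 209.4 Hz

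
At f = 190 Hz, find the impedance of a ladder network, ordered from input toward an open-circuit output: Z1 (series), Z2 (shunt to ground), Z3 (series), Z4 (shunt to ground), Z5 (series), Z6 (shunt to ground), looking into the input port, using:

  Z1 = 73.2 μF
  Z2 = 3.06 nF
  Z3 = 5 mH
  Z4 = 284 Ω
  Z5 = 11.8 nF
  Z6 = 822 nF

Step 1 — Angular frequency: ω = 2π·f = 2π·190 = 1194 rad/s.
Step 2 — Component impedances:
  Z1: Z = 1/(jωC) = -j/(ω·C) = 0 - j11.44 Ω
  Z2: Z = 1/(jωC) = -j/(ω·C) = 0 - j2.737e+05 Ω
  Z3: Z = jωL = j·1194·0.005 = 0 + j5.969 Ω
  Z4: Z = R = 284 Ω
  Z5: Z = 1/(jωC) = -j/(ω·C) = 0 - j7.099e+04 Ω
  Z6: Z = 1/(jωC) = -j/(ω·C) = 0 - j1019 Ω
Step 3 — Ladder network (open output): work backward from the far end, alternating series and parallel combinations. Z_in = 284 - j6.889 Ω = 284.1∠-1.4° Ω.

Z = 284 - j6.889 Ω = 284.1∠-1.4° Ω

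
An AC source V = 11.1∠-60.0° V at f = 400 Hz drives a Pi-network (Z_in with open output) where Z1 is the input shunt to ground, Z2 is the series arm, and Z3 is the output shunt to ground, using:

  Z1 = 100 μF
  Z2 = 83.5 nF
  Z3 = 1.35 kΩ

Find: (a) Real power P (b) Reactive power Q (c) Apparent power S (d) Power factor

Step 1 — Angular frequency: ω = 2π·f = 2π·400 = 2513 rad/s.
Step 2 — Component impedances:
  Z1: Z = 1/(jωC) = -j/(ω·C) = 0 - j3.979 Ω
  Z2: Z = 1/(jωC) = -j/(ω·C) = 0 - j4765 Ω
  Z3: Z = R = 1350 Ω
Step 3 — With open output, the series arm Z2 and the output shunt Z3 appear in series to ground: Z2 + Z3 = 1350 - j4765 Ω.
Step 4 — Parallel with input shunt Z1: Z_in = Z1 || (Z2 + Z3) = 0.00087 - j3.976 Ω = 3.976∠-90.0° Ω.
Step 5 — Source phasor: V = 11.1∠-60.0° V = 5.55 - j9.613 V.
Step 6 — Current: I = V / Z = 2.418 + j1.395 A = 2.792∠30.0° A.
Step 7 — Complex power: S = V·I* = 0.006781 - j30.99 VA.
Step 8 — Real power: P = Re(S) = 0.006781 W.
Step 9 — Reactive power: Q = Im(S) = -30.99 VAR.
Step 10 — Apparent power: |S| = 30.99 VA.
Step 11 — Power factor: PF = P/|S| = 0.0002188 (leading).

(a) P = 0.006781 W  (b) Q = -30.99 VAR  (c) S = 30.99 VA  (d) PF = 0.0002188 (leading)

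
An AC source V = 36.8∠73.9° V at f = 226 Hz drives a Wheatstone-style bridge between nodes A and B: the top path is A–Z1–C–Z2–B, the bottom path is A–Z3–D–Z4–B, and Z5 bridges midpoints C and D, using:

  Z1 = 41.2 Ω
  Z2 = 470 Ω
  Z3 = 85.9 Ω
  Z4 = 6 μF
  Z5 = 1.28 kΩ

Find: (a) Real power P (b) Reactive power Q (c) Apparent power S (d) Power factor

Step 1 — Angular frequency: ω = 2π·f = 2π·226 = 1420 rad/s.
Step 2 — Component impedances:
  Z1: Z = R = 41.2 Ω
  Z2: Z = R = 470 Ω
  Z3: Z = R = 85.9 Ω
  Z4: Z = 1/(jωC) = -j/(ω·C) = 0 - j117.4 Ω
  Z5: Z = R = 1280 Ω
Step 3 — Bridge requires nodal analysis (the Z5 bridge couples midpoints C and D, so the two paths cannot be reduced to a simple series/parallel combination). Setting node B to ground and injecting 1 A at node A, the 3-node admittance system at A, C, D solves to V_A = Z_AB = 87.21 - j84.73 Ω = 121.6∠-44.2° Ω.
Step 4 — Source phasor: V = 36.8∠73.9° V = 10.21 + j35.36 V.
Step 5 — Current: I = V / Z = -0.1424 + j0.267 A = 0.3026∠118.1° A.
Step 6 — Complex power: S = V·I* = 7.988 - j7.761 VA.
Step 7 — Real power: P = Re(S) = 7.988 W.
Step 8 — Reactive power: Q = Im(S) = -7.761 VAR.
Step 9 — Apparent power: |S| = 11.14 VA.
Step 10 — Power factor: PF = P/|S| = 0.7172 (leading).

(a) P = 7.988 W  (b) Q = -7.761 VAR  (c) S = 11.14 VA  (d) PF = 0.7172 (leading)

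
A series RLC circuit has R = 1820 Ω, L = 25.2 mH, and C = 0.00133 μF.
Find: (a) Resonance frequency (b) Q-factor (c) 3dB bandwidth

Step 1 — Resonance condition Im(Z)=0 gives ω₀ = 1/√(LC).
Step 2 — ω₀ = 1/√(0.0252·1.33e-09) = 1.727e+05 rad/s.
Step 3 — f₀ = ω₀/(2π) = 2.749e+04 Hz.
Step 4 — Series Q: Q = ω₀L/R = 1.727e+05·0.0252/1820 = 2.392.
Step 5 — 3dB bandwidth: Δω = ω₀/Q = 7.222e+04 rad/s; BW = Δω/(2π) = 1.149e+04 Hz.

(a) f₀ = 2.749e+04 Hz  (b) Q = 2.392  (c) BW = 1.149e+04 Hz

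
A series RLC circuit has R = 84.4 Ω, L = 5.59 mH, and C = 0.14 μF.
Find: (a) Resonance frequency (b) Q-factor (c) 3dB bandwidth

Step 1 — Resonance condition Im(Z)=0 gives ω₀ = 1/√(LC).
Step 2 — ω₀ = 1/√(0.00559·1.4e-07) = 3.575e+04 rad/s.
Step 3 — f₀ = ω₀/(2π) = 5689 Hz.
Step 4 — Series Q: Q = ω₀L/R = 3.575e+04·0.00559/84.4 = 2.368.
Step 5 — 3dB bandwidth: Δω = ω₀/Q = 1.51e+04 rad/s; BW = Δω/(2π) = 2403 Hz.

(a) f₀ = 5689 Hz  (b) Q = 2.368  (c) BW = 2403 Hz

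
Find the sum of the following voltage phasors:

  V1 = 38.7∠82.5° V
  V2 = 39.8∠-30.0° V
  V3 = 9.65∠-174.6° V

Step 1 — Convert each phasor to rectangular form:
  V1 = 38.7·(cos(82.5°) + j·sin(82.5°)) = 5.051 + j38.37 V
  V2 = 39.8·(cos(-30.0°) + j·sin(-30.0°)) = 34.47 - j19.9 V
  V3 = 9.65·(cos(-174.6°) + j·sin(-174.6°)) = -9.607 - j0.9081 V
Step 2 — Sum components: V_total = 29.91 + j17.56 V.
Step 3 — Convert to polar: |V_total| = 34.69 V, ∠V_total = 30.4°.

V_total = 34.69∠30.4° V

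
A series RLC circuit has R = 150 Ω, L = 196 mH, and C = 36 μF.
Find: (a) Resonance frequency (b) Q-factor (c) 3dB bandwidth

Step 1 — Resonance: ω₀ = 1/√(LC) = 1/√(0.196·3.6e-05) = 376.5 rad/s.
Step 2 — f₀ = ω₀/(2π) = 59.92 Hz.
Step 3 — Series Q: Q = ω₀L/R = 376.5·0.196/150 = 0.4919.
Step 4 — Bandwidth: Δω = ω₀/Q = 765.3 rad/s; BW = Δω/(2π) = 121.8 Hz.

(a) f₀ = 59.92 Hz  (b) Q = 0.4919  (c) BW = 121.8 Hz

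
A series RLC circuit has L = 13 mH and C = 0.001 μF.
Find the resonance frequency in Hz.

Step 1 — Resonance condition Im(Z)=0 gives ω₀ = 1/√(LC).
Step 2 — ω₀ = 1/√(0.013·1e-09) = 2.774e+05 rad/s.
Step 3 — f₀ = ω₀/(2π) = 4.414e+04 Hz.

f₀ = 4.414e+04 Hz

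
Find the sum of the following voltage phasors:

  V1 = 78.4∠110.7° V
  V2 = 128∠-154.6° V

Step 1 — Convert each phasor to rectangular form:
  V1 = 78.4·(cos(110.7°) + j·sin(110.7°)) = -27.71 + j73.34 V
  V2 = 128·(cos(-154.6°) + j·sin(-154.6°)) = -115.6 - j54.9 V
Step 2 — Sum components: V_total = -143.3 + j18.44 V.
Step 3 — Convert to polar: |V_total| = 144.5 V, ∠V_total = 172.7°.

V_total = 144.5∠172.7° V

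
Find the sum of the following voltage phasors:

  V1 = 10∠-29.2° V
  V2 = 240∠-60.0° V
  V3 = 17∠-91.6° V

Step 1 — Convert each phasor to rectangular form:
  V1 = 10·(cos(-29.2°) + j·sin(-29.2°)) = 8.729 - j4.879 V
  V2 = 240·(cos(-60.0°) + j·sin(-60.0°)) = 120 - j207.8 V
  V3 = 17·(cos(-91.6°) + j·sin(-91.6°)) = -0.4747 - j16.99 V
Step 2 — Sum components: V_total = 128.3 - j229.7 V.
Step 3 — Convert to polar: |V_total| = 263.1 V, ∠V_total = -60.8°.

V_total = 263.1∠-60.8° V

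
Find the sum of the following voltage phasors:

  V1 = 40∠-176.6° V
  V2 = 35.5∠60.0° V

Step 1 — Convert each phasor to rectangular form:
  V1 = 40·(cos(-176.6°) + j·sin(-176.6°)) = -39.93 - j2.372 V
  V2 = 35.5·(cos(60.0°) + j·sin(60.0°)) = 17.75 + j30.74 V
Step 2 — Sum components: V_total = -22.18 + j28.37 V.
Step 3 — Convert to polar: |V_total| = 36.01 V, ∠V_total = 128.0°.

V_total = 36.01∠128.0° V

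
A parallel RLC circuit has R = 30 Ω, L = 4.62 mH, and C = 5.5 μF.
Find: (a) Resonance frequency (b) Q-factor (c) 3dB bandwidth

Step 1 — Resonance: ω₀ = 1/√(LC) = 1/√(0.00462·5.5e-06) = 6273 rad/s.
Step 2 — f₀ = ω₀/(2π) = 998.4 Hz.
Step 3 — Parallel Q: Q = R/(ω₀L) = 30/(6273·0.00462) = 1.035.
Step 4 — Bandwidth: Δω = ω₀/Q = 6061 rad/s; BW = Δω/(2π) = 964.6 Hz.

(a) f₀ = 998.4 Hz  (b) Q = 1.035  (c) BW = 964.6 Hz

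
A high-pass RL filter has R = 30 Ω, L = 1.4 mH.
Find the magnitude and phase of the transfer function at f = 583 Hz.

Step 1 — Angular frequency: ω = 2π·583 = 3663 rad/s.
Step 2 — Transfer function: H(jω) = jωL/(R + jωL).
Step 3 — Numerator jωL = j·5.128; denominator R + jωL = 30 + j5.128.
Step 4 — H = 0.02839 + j0.1661.
Step 5 — Magnitude: |H| = 0.1685 (-15.5 dB); phase: φ = 80.3°.

|H| = 0.1685 (-15.5 dB), φ = 80.3°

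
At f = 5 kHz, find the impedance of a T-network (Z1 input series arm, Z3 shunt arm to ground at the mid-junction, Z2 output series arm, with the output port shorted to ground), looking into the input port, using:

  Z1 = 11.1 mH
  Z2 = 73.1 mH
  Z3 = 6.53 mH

Step 1 — Angular frequency: ω = 2π·f = 2π·5000 = 3.142e+04 rad/s.
Step 2 — Component impedances:
  Z1: Z = jωL = j·3.142e+04·0.0111 = 0 + j348.7 Ω
  Z2: Z = jωL = j·3.142e+04·0.0731 = 0 + j2297 Ω
  Z3: Z = jωL = j·3.142e+04·0.00653 = 0 + j205.1 Ω
Step 3 — With the output port shorted to ground, the output series arm Z2 runs from the junction to ground; the shunt arm Z3 also runs from the junction to ground. They appear in parallel: Z3 || Z2 = 0 + j188.3 Ω.
Step 4 — Series with input arm Z1: Z_in = Z1 + (Z3 || Z2) = 0 + j537 Ω = 537∠90.0° Ω.

Z = 0 + j537 Ω = 537∠90.0° Ω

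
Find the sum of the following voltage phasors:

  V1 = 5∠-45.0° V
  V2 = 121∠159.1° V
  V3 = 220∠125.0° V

Step 1 — Convert each phasor to rectangular form:
  V1 = 5·(cos(-45.0°) + j·sin(-45.0°)) = 3.536 - j3.536 V
  V2 = 121·(cos(159.1°) + j·sin(159.1°)) = -113 + j43.17 V
  V3 = 220·(cos(125.0°) + j·sin(125.0°)) = -126.2 + j180.2 V
Step 2 — Sum components: V_total = -235.7 + j219.8 V.
Step 3 — Convert to polar: |V_total| = 322.3 V, ∠V_total = 137.0°.

V_total = 322.3∠137.0° V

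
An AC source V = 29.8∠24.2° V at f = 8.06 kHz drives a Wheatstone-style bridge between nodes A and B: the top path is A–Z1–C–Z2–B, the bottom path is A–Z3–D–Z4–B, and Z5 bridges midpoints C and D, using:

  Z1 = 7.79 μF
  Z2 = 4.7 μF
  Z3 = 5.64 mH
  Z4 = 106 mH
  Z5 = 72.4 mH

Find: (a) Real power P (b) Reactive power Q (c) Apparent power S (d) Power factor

Step 1 — Angular frequency: ω = 2π·f = 2π·8060 = 5.064e+04 rad/s.
Step 2 — Component impedances:
  Z1: Z = 1/(jωC) = -j/(ω·C) = 0 - j2.535 Ω
  Z2: Z = 1/(jωC) = -j/(ω·C) = 0 - j4.201 Ω
  Z3: Z = jωL = j·5.064e+04·0.00564 = 0 + j285.6 Ω
  Z4: Z = jωL = j·5.064e+04·0.106 = 0 + j5368 Ω
  Z5: Z = jωL = j·5.064e+04·0.0724 = 0 + j3667 Ω
Step 3 — Bridge requires nodal analysis (the Z5 bridge couples midpoints C and D, so the two paths cannot be reduced to a simple series/parallel combination). Setting node B to ground and injecting 1 A at node A, the 3-node admittance system at A, C, D solves to V_A = Z_AB = 0 - j6.745 Ω = 6.745∠-90.0° Ω.
Step 4 — Source phasor: V = 29.8∠24.2° V = 27.18 + j12.22 V.
Step 5 — Current: I = V / Z = -1.811 + j4.03 A = 4.418∠114.2° A.
Step 6 — Complex power: S = V·I* = 0 - j131.7 VA.
Step 7 — Real power: P = Re(S) = 0 W.
Step 8 — Reactive power: Q = Im(S) = -131.7 VAR.
Step 9 — Apparent power: |S| = 131.7 VA.
Step 10 — Power factor: PF = P/|S| = 0 (leading).

(a) P = 0 W  (b) Q = -131.7 VAR  (c) S = 131.7 VA  (d) PF = 0 (leading)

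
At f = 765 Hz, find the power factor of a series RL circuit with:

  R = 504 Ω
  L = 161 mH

Step 1 — Angular frequency: ω = 2π·f = 2π·765 = 4807 rad/s.
Step 2 — Component impedances:
  R: Z = R = 504 Ω
  L: Z = jωL = j·4807·0.161 = 0 + j773.9 Ω
Step 3 — Series combination: Z_total = R + L = 504 + j773.9 Ω = 923.5∠56.9° Ω.
Step 4 — Power factor: PF = cos(φ) = Re(Z)/|Z| = 504/923.5 = 0.5457.
Step 5 — Type: Im(Z) = 773.9 ⇒ lagging (phase φ = 56.9°).

PF = 0.5457 (lagging, φ = 56.9°)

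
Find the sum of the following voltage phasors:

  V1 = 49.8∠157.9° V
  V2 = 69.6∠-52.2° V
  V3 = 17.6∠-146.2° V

Step 1 — Convert each phasor to rectangular form:
  V1 = 49.8·(cos(157.9°) + j·sin(157.9°)) = -46.14 + j18.74 V
  V2 = 69.6·(cos(-52.2°) + j·sin(-52.2°)) = 42.66 - j54.99 V
  V3 = 17.6·(cos(-146.2°) + j·sin(-146.2°)) = -14.63 - j9.791 V
Step 2 — Sum components: V_total = -18.11 - j46.05 V.
Step 3 — Convert to polar: |V_total| = 49.48 V, ∠V_total = -111.5°.

V_total = 49.48∠-111.5° V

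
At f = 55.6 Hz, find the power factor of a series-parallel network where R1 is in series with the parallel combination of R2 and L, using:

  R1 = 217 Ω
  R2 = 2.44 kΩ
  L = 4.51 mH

Step 1 — Angular frequency: ω = 2π·f = 2π·55.6 = 349.3 rad/s.
Step 2 — Component impedances:
  R1: Z = R = 217 Ω
  R2: Z = R = 2440 Ω
  L: Z = jωL = j·349.3·0.00451 = 0 + j1.576 Ω
Step 3 — Parallel branch: R2 || L = 1/(1/R2 + 1/L) = 0.001017 + j1.576 Ω.
Step 4 — Series with R1: Z_total = R1 + (R2 || L) = 217 + j1.576 Ω = 217∠0.4° Ω.
Step 5 — Power factor: PF = cos(φ) = Re(Z)/|Z| = 217/217 = 1.
Step 6 — Type: Im(Z) = 1.576 ⇒ lagging (phase φ = 0.4°).

PF = 1 (lagging, φ = 0.4°)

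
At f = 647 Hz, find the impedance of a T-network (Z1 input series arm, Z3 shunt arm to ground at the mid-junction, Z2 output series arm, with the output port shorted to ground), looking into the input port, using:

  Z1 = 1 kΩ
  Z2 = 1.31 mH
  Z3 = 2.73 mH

Step 1 — Angular frequency: ω = 2π·f = 2π·647 = 4065 rad/s.
Step 2 — Component impedances:
  Z1: Z = R = 1000 Ω
  Z2: Z = jωL = j·4065·0.00131 = 0 + j5.325 Ω
  Z3: Z = jωL = j·4065·0.00273 = 0 + j11.1 Ω
Step 3 — With the output port shorted to ground, the output series arm Z2 runs from the junction to ground; the shunt arm Z3 also runs from the junction to ground. They appear in parallel: Z3 || Z2 = 0 + j3.599 Ω.
Step 4 — Series with input arm Z1: Z_in = Z1 + (Z3 || Z2) = 1000 + j3.599 Ω = 1000∠0.2° Ω.

Z = 1000 + j3.599 Ω = 1000∠0.2° Ω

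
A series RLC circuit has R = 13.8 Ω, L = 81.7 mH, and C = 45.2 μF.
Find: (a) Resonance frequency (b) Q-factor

Step 1 — Resonance condition Im(Z)=0 gives ω₀ = 1/√(LC).
Step 2 — ω₀ = 1/√(0.0817·4.52e-05) = 520.4 rad/s.
Step 3 — f₀ = ω₀/(2π) = 82.82 Hz.
Step 4 — Series Q: Q = ω₀L/R = 520.4·0.0817/13.8 = 3.081.

(a) f₀ = 82.82 Hz  (b) Q = 3.081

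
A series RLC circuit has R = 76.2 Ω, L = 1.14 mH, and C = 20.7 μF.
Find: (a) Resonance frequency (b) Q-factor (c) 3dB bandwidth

Step 1 — Resonance condition Im(Z)=0 gives ω₀ = 1/√(LC).
Step 2 — ω₀ = 1/√(0.00114·2.07e-05) = 6510 rad/s.
Step 3 — f₀ = ω₀/(2π) = 1036 Hz.
Step 4 — Series Q: Q = ω₀L/R = 6510·0.00114/76.2 = 0.09739.
Step 5 — 3dB bandwidth: Δω = ω₀/Q = 6.684e+04 rad/s; BW = Δω/(2π) = 1.064e+04 Hz.

(a) f₀ = 1036 Hz  (b) Q = 0.09739  (c) BW = 1.064e+04 Hz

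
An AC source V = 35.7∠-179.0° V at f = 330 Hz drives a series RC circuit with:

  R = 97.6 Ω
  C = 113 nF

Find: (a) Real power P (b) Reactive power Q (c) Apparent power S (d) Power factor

Step 1 — Angular frequency: ω = 2π·f = 2π·330 = 2073 rad/s.
Step 2 — Component impedances:
  R: Z = R = 97.6 Ω
  C: Z = 1/(jωC) = -j/(ω·C) = 0 - j4268 Ω
Step 3 — Series combination: Z_total = R + C = 97.6 - j4268 Ω = 4269∠-88.7° Ω.
Step 4 — Source phasor: V = 35.7∠-179.0° V = -35.69 - j0.6231 V.
Step 5 — Current: I = V / Z = -4.524e-05 - j0.008362 A = 0.008362∠-90.3° A.
Step 6 — Complex power: S = V·I* = 0.006825 - j0.2985 VA.
Step 7 — Real power: P = Re(S) = 0.006825 W.
Step 8 — Reactive power: Q = Im(S) = -0.2985 VAR.
Step 9 — Apparent power: |S| = 0.2985 VA.
Step 10 — Power factor: PF = P/|S| = 0.02286 (leading).

(a) P = 0.006825 W  (b) Q = -0.2985 VAR  (c) S = 0.2985 VA  (d) PF = 0.02286 (leading)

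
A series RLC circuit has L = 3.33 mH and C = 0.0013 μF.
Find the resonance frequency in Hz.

Step 1 — Resonance condition Im(Z)=0 gives ω₀ = 1/√(LC).
Step 2 — ω₀ = 1/√(0.00333·1.3e-09) = 4.806e+05 rad/s.
Step 3 — f₀ = ω₀/(2π) = 7.649e+04 Hz.

f₀ = 7.649e+04 Hz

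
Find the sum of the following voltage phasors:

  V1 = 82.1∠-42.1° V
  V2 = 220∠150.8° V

Step 1 — Convert each phasor to rectangular form:
  V1 = 82.1·(cos(-42.1°) + j·sin(-42.1°)) = 60.92 - j55.04 V
  V2 = 220·(cos(150.8°) + j·sin(150.8°)) = -192 + j107.3 V
Step 2 — Sum components: V_total = -131.1 + j52.29 V.
Step 3 — Convert to polar: |V_total| = 141.2 V, ∠V_total = 158.3°.

V_total = 141.2∠158.3° V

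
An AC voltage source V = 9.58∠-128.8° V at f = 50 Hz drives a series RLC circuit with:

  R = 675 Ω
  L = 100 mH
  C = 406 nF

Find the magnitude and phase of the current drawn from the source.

Step 1 — Angular frequency: ω = 2π·f = 2π·50 = 314.2 rad/s.
Step 2 — Component impedances:
  R: Z = R = 675 Ω
  L: Z = jωL = j·314.2·0.1 = 0 + j31.42 Ω
  C: Z = 1/(jωC) = -j/(ω·C) = 0 - j7840 Ω
Step 3 — Series combination: Z_total = R + L + C = 675 - j7809 Ω = 7838∠-85.1° Ω.
Step 4 — Source phasor: V = 9.58∠-128.8° V = -6.003 - j7.466 V.
Step 5 — Ohm's law: I = V / Z_total = (-6.003 - j7.466) / (675 - j7809) = 0.0008831 - j0.0008451 A.
Step 6 — Convert to polar: |I| = 0.001222 A, ∠I = -43.7°.

I = 0.001222∠-43.7° A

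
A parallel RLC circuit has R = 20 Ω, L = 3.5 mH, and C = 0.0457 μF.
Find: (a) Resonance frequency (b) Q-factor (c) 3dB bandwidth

Step 1 — Resonance: ω₀ = 1/√(LC) = 1/√(0.0035·4.57e-08) = 7.907e+04 rad/s.
Step 2 — f₀ = ω₀/(2π) = 1.258e+04 Hz.
Step 3 — Parallel Q: Q = R/(ω₀L) = 20/(7.907e+04·0.0035) = 0.07227.
Step 4 — Bandwidth: Δω = ω₀/Q = 1.094e+06 rad/s; BW = Δω/(2π) = 1.741e+05 Hz.

(a) f₀ = 1.258e+04 Hz  (b) Q = 0.07227  (c) BW = 1.741e+05 Hz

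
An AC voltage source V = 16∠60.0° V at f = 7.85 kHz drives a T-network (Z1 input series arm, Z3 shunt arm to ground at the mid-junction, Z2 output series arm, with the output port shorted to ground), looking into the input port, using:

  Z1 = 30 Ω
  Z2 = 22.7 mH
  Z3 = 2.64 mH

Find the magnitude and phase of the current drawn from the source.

Step 1 — Angular frequency: ω = 2π·f = 2π·7850 = 4.932e+04 rad/s.
Step 2 — Component impedances:
  Z1: Z = R = 30 Ω
  Z2: Z = jωL = j·4.932e+04·0.0227 = 0 + j1120 Ω
  Z3: Z = jωL = j·4.932e+04·0.00264 = 0 + j130.2 Ω
Step 3 — With the output port shorted to ground, the output series arm Z2 runs from the junction to ground; the shunt arm Z3 also runs from the junction to ground. They appear in parallel: Z3 || Z2 = 0 + j116.6 Ω.
Step 4 — Series with input arm Z1: Z_in = Z1 + (Z3 || Z2) = 30 + j116.6 Ω = 120.4∠75.6° Ω.
Step 5 — Source phasor: V = 16∠60.0° V = 8 + j13.86 V.
Step 6 — Ohm's law: I = V / Z_total = (8 + j13.86) / (30 + j116.6) = 0.128 - j0.03567 A.
Step 7 — Convert to polar: |I| = 0.1328 A, ∠I = -15.6°.

I = 0.1328∠-15.6° A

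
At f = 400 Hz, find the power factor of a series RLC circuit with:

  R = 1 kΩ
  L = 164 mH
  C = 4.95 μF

Step 1 — Angular frequency: ω = 2π·f = 2π·400 = 2513 rad/s.
Step 2 — Component impedances:
  R: Z = R = 1000 Ω
  L: Z = jωL = j·2513·0.164 = 0 + j412.2 Ω
  C: Z = 1/(jωC) = -j/(ω·C) = 0 - j80.38 Ω
Step 3 — Series combination: Z_total = R + L + C = 1000 + j331.8 Ω = 1054∠18.4° Ω.
Step 4 — Power factor: PF = cos(φ) = Re(Z)/|Z| = 1000/1053.6 = 0.9491.
Step 5 — Type: Im(Z) = 331.8 ⇒ lagging (phase φ = 18.4°).

PF = 0.9491 (lagging, φ = 18.4°)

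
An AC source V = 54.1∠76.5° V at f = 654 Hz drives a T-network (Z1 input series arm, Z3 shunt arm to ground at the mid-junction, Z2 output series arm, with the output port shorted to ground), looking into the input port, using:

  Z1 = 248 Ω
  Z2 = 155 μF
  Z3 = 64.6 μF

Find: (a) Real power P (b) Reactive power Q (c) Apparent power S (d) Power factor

Step 1 — Angular frequency: ω = 2π·f = 2π·654 = 4109 rad/s.
Step 2 — Component impedances:
  Z1: Z = R = 248 Ω
  Z2: Z = 1/(jωC) = -j/(ω·C) = 0 - j1.57 Ω
  Z3: Z = 1/(jωC) = -j/(ω·C) = 0 - j3.767 Ω
Step 3 — With the output port shorted to ground, the output series arm Z2 runs from the junction to ground; the shunt arm Z3 also runs from the junction to ground. They appear in parallel: Z3 || Z2 = 0 - j1.108 Ω.
Step 4 — Series with input arm Z1: Z_in = Z1 + (Z3 || Z2) = 248 - j1.108 Ω = 248∠-0.3° Ω.
Step 5 — Source phasor: V = 54.1∠76.5° V = 12.63 + j52.61 V.
Step 6 — Current: I = V / Z = 0.04998 + j0.2123 A = 0.2181∠76.8° A.
Step 7 — Complex power: S = V·I* = 11.8 - j0.05273 VA.
Step 8 — Real power: P = Re(S) = 11.8 W.
Step 9 — Reactive power: Q = Im(S) = -0.05273 VAR.
Step 10 — Apparent power: |S| = 11.8 VA.
Step 11 — Power factor: PF = P/|S| = 1 (leading).

(a) P = 11.8 W  (b) Q = -0.05273 VAR  (c) S = 11.8 VA  (d) PF = 1 (leading)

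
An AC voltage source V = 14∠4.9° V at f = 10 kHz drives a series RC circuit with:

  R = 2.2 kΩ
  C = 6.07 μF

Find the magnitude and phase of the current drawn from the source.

Step 1 — Angular frequency: ω = 2π·f = 2π·1e+04 = 6.283e+04 rad/s.
Step 2 — Component impedances:
  R: Z = R = 2200 Ω
  C: Z = 1/(jωC) = -j/(ω·C) = 0 - j2.622 Ω
Step 3 — Series combination: Z_total = R + C = 2200 - j2.622 Ω = 2200∠-0.1° Ω.
Step 4 — Source phasor: V = 14∠4.9° V = 13.95 + j1.196 V.
Step 5 — Ohm's law: I = V / Z_total = (13.95 + j1.196) / (2200 - j2.622) = 0.00634 + j0.0005511 A.
Step 6 — Convert to polar: |I| = 0.006364 A, ∠I = 5.0°.

I = 0.006364∠5.0° A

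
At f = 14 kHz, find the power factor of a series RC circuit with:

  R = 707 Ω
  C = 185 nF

Step 1 — Angular frequency: ω = 2π·f = 2π·1.4e+04 = 8.796e+04 rad/s.
Step 2 — Component impedances:
  R: Z = R = 707 Ω
  C: Z = 1/(jωC) = -j/(ω·C) = 0 - j61.45 Ω
Step 3 — Series combination: Z_total = R + C = 707 - j61.45 Ω = 709.7∠-5.0° Ω.
Step 4 — Power factor: PF = cos(φ) = Re(Z)/|Z| = 707/709.7 = 0.9962.
Step 5 — Type: Im(Z) = -61.45 ⇒ leading (phase φ = -5.0°).

PF = 0.9962 (leading, φ = -5.0°)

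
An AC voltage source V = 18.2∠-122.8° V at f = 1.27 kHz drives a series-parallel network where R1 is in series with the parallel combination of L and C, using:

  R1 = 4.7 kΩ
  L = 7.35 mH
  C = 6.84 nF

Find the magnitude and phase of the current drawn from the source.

Step 1 — Angular frequency: ω = 2π·f = 2π·1270 = 7980 rad/s.
Step 2 — Component impedances:
  R1: Z = R = 4700 Ω
  L: Z = jωL = j·7980·0.00735 = 0 + j58.65 Ω
  C: Z = 1/(jωC) = -j/(ω·C) = 0 - j1.832e+04 Ω
Step 3 — Parallel branch: L || C = 1/(1/L + 1/C) = 0 + j58.84 Ω.
Step 4 — Series with R1: Z_total = R1 + (L || C) = 4700 + j58.84 Ω = 4700∠0.7° Ω.
Step 5 — Source phasor: V = 18.2∠-122.8° V = -9.859 - j15.3 V.
Step 6 — Ohm's law: I = V / Z_total = (-9.859 - j15.3) / (4700 + j58.84) = -0.002138 - j0.003228 A.
Step 7 — Convert to polar: |I| = 0.003872 A, ∠I = -123.5°.

I = 0.003872∠-123.5° A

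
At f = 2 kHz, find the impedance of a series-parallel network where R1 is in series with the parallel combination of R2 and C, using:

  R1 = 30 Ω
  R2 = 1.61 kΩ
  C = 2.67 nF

Step 1 — Angular frequency: ω = 2π·f = 2π·2000 = 1.257e+04 rad/s.
Step 2 — Component impedances:
  R1: Z = R = 30 Ω
  R2: Z = R = 1610 Ω
  C: Z = 1/(jωC) = -j/(ω·C) = 0 - j2.98e+04 Ω
Step 3 — Parallel branch: R2 || C = 1/(1/R2 + 1/C) = 1605 - j86.72 Ω.
Step 4 — Series with R1: Z_total = R1 + (R2 || C) = 1635 - j86.72 Ω = 1638∠-3.0° Ω.

Z = 1635 - j86.72 Ω = 1638∠-3.0° Ω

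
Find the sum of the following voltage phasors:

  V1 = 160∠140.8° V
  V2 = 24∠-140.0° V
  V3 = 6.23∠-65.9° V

Step 1 — Convert each phasor to rectangular form:
  V1 = 160·(cos(140.8°) + j·sin(140.8°)) = -124 + j101.1 V
  V2 = 24·(cos(-140.0°) + j·sin(-140.0°)) = -18.39 - j15.43 V
  V3 = 6.23·(cos(-65.9°) + j·sin(-65.9°)) = 2.544 - j5.687 V
Step 2 — Sum components: V_total = -139.8 + j80.01 V.
Step 3 — Convert to polar: |V_total| = 161.1 V, ∠V_total = 150.2°.

V_total = 161.1∠150.2° V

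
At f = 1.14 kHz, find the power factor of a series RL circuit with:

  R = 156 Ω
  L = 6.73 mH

Step 1 — Angular frequency: ω = 2π·f = 2π·1140 = 7163 rad/s.
Step 2 — Component impedances:
  R: Z = R = 156 Ω
  L: Z = jωL = j·7163·0.00673 = 0 + j48.21 Ω
Step 3 — Series combination: Z_total = R + L = 156 + j48.21 Ω = 163.3∠17.2° Ω.
Step 4 — Power factor: PF = cos(φ) = Re(Z)/|Z| = 156/163.28 = 0.9554.
Step 5 — Type: Im(Z) = 48.21 ⇒ lagging (phase φ = 17.2°).

PF = 0.9554 (lagging, φ = 17.2°)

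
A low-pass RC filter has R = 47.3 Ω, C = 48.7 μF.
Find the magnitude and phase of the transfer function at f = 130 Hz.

Step 1 — Angular frequency: ω = 2π·130 = 816.8 rad/s.
Step 2 — Transfer function: H(jω) = 1/(1 + jωRC).
Step 3 — Denominator: 1 + jωRC = 1 + j·816.8·47.3·4.87e-05 = 1 + j1.882.
Step 4 — H = 0.2203 - j0.4144.
Step 5 — Magnitude: |H| = 0.4693 (-6.6 dB); phase: φ = -62.0°.

|H| = 0.4693 (-6.6 dB), φ = -62.0°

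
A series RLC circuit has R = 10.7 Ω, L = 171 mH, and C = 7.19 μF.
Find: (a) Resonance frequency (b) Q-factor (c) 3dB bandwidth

Step 1 — Resonance condition Im(Z)=0 gives ω₀ = 1/√(LC).
Step 2 — ω₀ = 1/√(0.171·7.19e-06) = 901.9 rad/s.
Step 3 — f₀ = ω₀/(2π) = 143.5 Hz.
Step 4 — Series Q: Q = ω₀L/R = 901.9·0.171/10.7 = 14.41.
Step 5 — 3dB bandwidth: Δω = ω₀/Q = 62.57 rad/s; BW = Δω/(2π) = 9.959 Hz.

(a) f₀ = 143.5 Hz  (b) Q = 14.41  (c) BW = 9.959 Hz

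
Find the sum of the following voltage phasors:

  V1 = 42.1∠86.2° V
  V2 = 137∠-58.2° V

Step 1 — Convert each phasor to rectangular form:
  V1 = 42.1·(cos(86.2°) + j·sin(86.2°)) = 2.79 + j42.01 V
  V2 = 137·(cos(-58.2°) + j·sin(-58.2°)) = 72.19 - j116.4 V
Step 2 — Sum components: V_total = 74.98 - j74.43 V.
Step 3 — Convert to polar: |V_total| = 105.7 V, ∠V_total = -44.8°.

V_total = 105.7∠-44.8° V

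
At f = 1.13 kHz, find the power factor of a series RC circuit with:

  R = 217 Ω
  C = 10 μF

Step 1 — Angular frequency: ω = 2π·f = 2π·1130 = 7100 rad/s.
Step 2 — Component impedances:
  R: Z = R = 217 Ω
  C: Z = 1/(jωC) = -j/(ω·C) = 0 - j14.08 Ω
Step 3 — Series combination: Z_total = R + C = 217 - j14.08 Ω = 217.5∠-3.7° Ω.
Step 4 — Power factor: PF = cos(φ) = Re(Z)/|Z| = 217/217.46 = 0.9979.
Step 5 — Type: Im(Z) = -14.08 ⇒ leading (phase φ = -3.7°).

PF = 0.9979 (leading, φ = -3.7°)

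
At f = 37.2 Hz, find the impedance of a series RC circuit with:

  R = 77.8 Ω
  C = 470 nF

Step 1 — Angular frequency: ω = 2π·f = 2π·37.2 = 233.7 rad/s.
Step 2 — Component impedances:
  R: Z = R = 77.8 Ω
  C: Z = 1/(jωC) = -j/(ω·C) = 0 - j9103 Ω
Step 3 — Series combination: Z_total = R + C = 77.8 - j9103 Ω = 9103∠-89.5° Ω.

Z = 77.8 - j9103 Ω = 9103∠-89.5° Ω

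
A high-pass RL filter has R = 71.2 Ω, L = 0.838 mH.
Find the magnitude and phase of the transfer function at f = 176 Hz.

Step 1 — Angular frequency: ω = 2π·176 = 1106 rad/s.
Step 2 — Transfer function: H(jω) = jωL/(R + jωL).
Step 3 — Numerator jωL = j·0.9267; denominator R + jωL = 71.2 + j0.9267.
Step 4 — H = 0.0001694 + j0.01301.
Step 5 — Magnitude: |H| = 0.01301 (-37.7 dB); phase: φ = 89.3°.

|H| = 0.01301 (-37.7 dB), φ = 89.3°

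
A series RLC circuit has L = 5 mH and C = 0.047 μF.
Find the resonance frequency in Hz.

Step 1 — Resonance condition Im(Z)=0 gives ω₀ = 1/√(LC).
Step 2 — ω₀ = 1/√(0.005·4.7e-08) = 6.523e+04 rad/s.
Step 3 — f₀ = ω₀/(2π) = 1.038e+04 Hz.

f₀ = 1.038e+04 Hz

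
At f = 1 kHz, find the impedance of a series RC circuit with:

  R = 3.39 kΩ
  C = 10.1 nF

Step 1 — Angular frequency: ω = 2π·f = 2π·1000 = 6283 rad/s.
Step 2 — Component impedances:
  R: Z = R = 3390 Ω
  C: Z = 1/(jωC) = -j/(ω·C) = 0 - j1.576e+04 Ω
Step 3 — Series combination: Z_total = R + C = 3390 - j1.576e+04 Ω = 1.612e+04∠-77.9° Ω.

Z = 3390 - j1.576e+04 Ω = 1.612e+04∠-77.9° Ω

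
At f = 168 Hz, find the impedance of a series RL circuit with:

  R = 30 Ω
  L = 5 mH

Step 1 — Angular frequency: ω = 2π·f = 2π·168 = 1056 rad/s.
Step 2 — Component impedances:
  R: Z = R = 30 Ω
  L: Z = jωL = j·1056·0.005 = 0 + j5.278 Ω
Step 3 — Series combination: Z_total = R + L = 30 + j5.278 Ω = 30.46∠10.0° Ω.

Z = 30 + j5.278 Ω = 30.46∠10.0° Ω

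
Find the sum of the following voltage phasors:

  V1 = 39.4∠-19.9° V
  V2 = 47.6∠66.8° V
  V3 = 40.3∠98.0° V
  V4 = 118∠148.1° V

Step 1 — Convert each phasor to rectangular form:
  V1 = 39.4·(cos(-19.9°) + j·sin(-19.9°)) = 37.05 - j13.41 V
  V2 = 47.6·(cos(66.8°) + j·sin(66.8°)) = 18.75 + j43.75 V
  V3 = 40.3·(cos(98.0°) + j·sin(98.0°)) = -5.609 + j39.91 V
  V4 = 118·(cos(148.1°) + j·sin(148.1°)) = -100.2 + j62.36 V
Step 2 — Sum components: V_total = -49.99 + j132.6 V.
Step 3 — Convert to polar: |V_total| = 141.7 V, ∠V_total = 110.7°.

V_total = 141.7∠110.7° V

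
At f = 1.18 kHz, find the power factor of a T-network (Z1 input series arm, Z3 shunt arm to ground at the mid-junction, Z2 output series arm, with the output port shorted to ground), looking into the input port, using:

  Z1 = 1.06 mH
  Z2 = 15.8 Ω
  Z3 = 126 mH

Step 1 — Angular frequency: ω = 2π·f = 2π·1180 = 7414 rad/s.
Step 2 — Component impedances:
  Z1: Z = jωL = j·7414·0.00106 = 0 + j7.859 Ω
  Z2: Z = R = 15.8 Ω
  Z3: Z = jωL = j·7414·0.126 = 0 + j934.2 Ω
Step 3 — With the output port shorted to ground, the output series arm Z2 runs from the junction to ground; the shunt arm Z3 also runs from the junction to ground. They appear in parallel: Z3 || Z2 = 15.8 + j0.2672 Ω.
Step 4 — Series with input arm Z1: Z_in = Z1 + (Z3 || Z2) = 15.8 + j8.126 Ω = 17.76∠27.2° Ω.
Step 5 — Power factor: PF = cos(φ) = Re(Z)/|Z| = 15.795/17.763 = 0.8892.
Step 6 — Type: Im(Z) = 8.126 ⇒ lagging (phase φ = 27.2°).

PF = 0.8892 (lagging, φ = 27.2°)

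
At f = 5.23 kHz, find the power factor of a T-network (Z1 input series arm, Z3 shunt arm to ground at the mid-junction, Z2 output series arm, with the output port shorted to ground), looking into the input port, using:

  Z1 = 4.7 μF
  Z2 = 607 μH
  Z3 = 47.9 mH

Step 1 — Angular frequency: ω = 2π·f = 2π·5230 = 3.286e+04 rad/s.
Step 2 — Component impedances:
  Z1: Z = 1/(jωC) = -j/(ω·C) = 0 - j6.475 Ω
  Z2: Z = jωL = j·3.286e+04·0.000607 = 0 + j19.95 Ω
  Z3: Z = jωL = j·3.286e+04·0.0479 = 0 + j1574 Ω
Step 3 — With the output port shorted to ground, the output series arm Z2 runs from the junction to ground; the shunt arm Z3 also runs from the junction to ground. They appear in parallel: Z3 || Z2 = 0 + j19.7 Ω.
Step 4 — Series with input arm Z1: Z_in = Z1 + (Z3 || Z2) = 0 + j13.22 Ω = 13.22∠90.0° Ω.
Step 5 — Power factor: PF = cos(φ) = Re(Z)/|Z| = 0/13.22 = 0.
Step 6 — Type: Im(Z) = 13.22 ⇒ lagging (phase φ = 90.0°).

PF = 0 (lagging, φ = 90.0°)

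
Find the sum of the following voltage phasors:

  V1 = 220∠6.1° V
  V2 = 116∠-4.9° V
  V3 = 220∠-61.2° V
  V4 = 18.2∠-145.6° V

Step 1 — Convert each phasor to rectangular form:
  V1 = 220·(cos(6.1°) + j·sin(6.1°)) = 218.8 + j23.38 V
  V2 = 116·(cos(-4.9°) + j·sin(-4.9°)) = 115.6 - j9.908 V
  V3 = 220·(cos(-61.2°) + j·sin(-61.2°)) = 106 - j192.8 V
  V4 = 18.2·(cos(-145.6°) + j·sin(-145.6°)) = -15.02 - j10.28 V
Step 2 — Sum components: V_total = 425.3 - j189.6 V.
Step 3 — Convert to polar: |V_total| = 465.6 V, ∠V_total = -24.0°.

V_total = 465.6∠-24.0° V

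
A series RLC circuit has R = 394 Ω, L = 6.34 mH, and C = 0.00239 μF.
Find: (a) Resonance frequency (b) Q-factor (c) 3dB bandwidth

Step 1 — Resonance condition Im(Z)=0 gives ω₀ = 1/√(LC).
Step 2 — ω₀ = 1/√(0.00634·2.39e-09) = 2.569e+05 rad/s.
Step 3 — f₀ = ω₀/(2π) = 4.089e+04 Hz.
Step 4 — Series Q: Q = ω₀L/R = 2.569e+05·0.00634/394 = 4.134.
Step 5 — 3dB bandwidth: Δω = ω₀/Q = 6.215e+04 rad/s; BW = Δω/(2π) = 9891 Hz.

(a) f₀ = 4.089e+04 Hz  (b) Q = 4.134  (c) BW = 9891 Hz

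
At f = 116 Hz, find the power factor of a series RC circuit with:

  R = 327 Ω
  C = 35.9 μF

Step 1 — Angular frequency: ω = 2π·f = 2π·116 = 728.8 rad/s.
Step 2 — Component impedances:
  R: Z = R = 327 Ω
  C: Z = 1/(jωC) = -j/(ω·C) = 0 - j38.22 Ω
Step 3 — Series combination: Z_total = R + C = 327 - j38.22 Ω = 329.2∠-6.7° Ω.
Step 4 — Power factor: PF = cos(φ) = Re(Z)/|Z| = 327/329.23 = 0.9932.
Step 5 — Type: Im(Z) = -38.22 ⇒ leading (phase φ = -6.7°).

PF = 0.9932 (leading, φ = -6.7°)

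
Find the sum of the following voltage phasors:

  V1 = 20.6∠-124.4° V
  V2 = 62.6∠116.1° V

Step 1 — Convert each phasor to rectangular form:
  V1 = 20.6·(cos(-124.4°) + j·sin(-124.4°)) = -11.64 - j17 V
  V2 = 62.6·(cos(116.1°) + j·sin(116.1°)) = -27.54 + j56.22 V
Step 2 — Sum components: V_total = -39.18 + j39.22 V.
Step 3 — Convert to polar: |V_total| = 55.44 V, ∠V_total = 135.0°.

V_total = 55.44∠135.0° V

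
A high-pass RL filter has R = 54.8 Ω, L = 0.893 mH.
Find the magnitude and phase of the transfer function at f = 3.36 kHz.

Step 1 — Angular frequency: ω = 2π·3360 = 2.111e+04 rad/s.
Step 2 — Transfer function: H(jω) = jωL/(R + jωL).
Step 3 — Numerator jωL = j·18.85; denominator R + jωL = 54.8 + j18.85.
Step 4 — H = 0.1058 + j0.3076.
Step 5 — Magnitude: |H| = 0.3253 (-9.8 dB); phase: φ = 71.0°.

|H| = 0.3253 (-9.8 dB), φ = 71.0°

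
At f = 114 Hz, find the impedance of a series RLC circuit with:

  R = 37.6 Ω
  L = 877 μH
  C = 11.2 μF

Step 1 — Angular frequency: ω = 2π·f = 2π·114 = 716.3 rad/s.
Step 2 — Component impedances:
  R: Z = R = 37.6 Ω
  L: Z = jωL = j·716.3·0.000877 = 0 + j0.6282 Ω
  C: Z = 1/(jωC) = -j/(ω·C) = 0 - j124.7 Ω
Step 3 — Series combination: Z_total = R + L + C = 37.6 - j124 Ω = 129.6∠-73.1° Ω.

Z = 37.6 - j124 Ω = 129.6∠-73.1° Ω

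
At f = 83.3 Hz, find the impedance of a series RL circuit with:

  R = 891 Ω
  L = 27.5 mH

Step 1 — Angular frequency: ω = 2π·f = 2π·83.3 = 523.4 rad/s.
Step 2 — Component impedances:
  R: Z = R = 891 Ω
  L: Z = jωL = j·523.4·0.0275 = 0 + j14.39 Ω
Step 3 — Series combination: Z_total = R + L = 891 + j14.39 Ω = 891.1∠0.9° Ω.

Z = 891 + j14.39 Ω = 891.1∠0.9° Ω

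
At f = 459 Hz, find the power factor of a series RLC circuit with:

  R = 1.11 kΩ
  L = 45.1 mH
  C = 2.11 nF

Step 1 — Angular frequency: ω = 2π·f = 2π·459 = 2884 rad/s.
Step 2 — Component impedances:
  R: Z = R = 1110 Ω
  L: Z = jωL = j·2884·0.0451 = 0 + j130.1 Ω
  C: Z = 1/(jωC) = -j/(ω·C) = 0 - j1.643e+05 Ω
Step 3 — Series combination: Z_total = R + L + C = 1110 - j1.642e+05 Ω = 1.642e+05∠-89.6° Ω.
Step 4 — Power factor: PF = cos(φ) = Re(Z)/|Z| = 1110/1.642e+05 = 0.00676.
Step 5 — Type: Im(Z) = -1.642e+05 ⇒ leading (phase φ = -89.6°).

PF = 0.00676 (leading, φ = -89.6°)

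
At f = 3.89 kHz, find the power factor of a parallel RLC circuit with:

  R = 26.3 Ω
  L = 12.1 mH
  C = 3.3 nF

Step 1 — Angular frequency: ω = 2π·f = 2π·3890 = 2.444e+04 rad/s.
Step 2 — Component impedances:
  R: Z = R = 26.3 Ω
  L: Z = jωL = j·2.444e+04·0.0121 = 0 + j295.7 Ω
  C: Z = 1/(jωC) = -j/(ω·C) = 0 - j1.24e+04 Ω
Step 3 — Parallel combination: 1/Z_total = 1/R + 1/L + 1/C; Z_total = 26.1 + j2.266 Ω = 26.2∠5.0° Ω.
Step 4 — Power factor: PF = cos(φ) = Re(Z)/|Z| = 26.103/26.201 = 0.9963.
Step 5 — Type: Im(Z) = 2.266 ⇒ lagging (phase φ = 5.0°).

PF = 0.9963 (lagging, φ = 5.0°)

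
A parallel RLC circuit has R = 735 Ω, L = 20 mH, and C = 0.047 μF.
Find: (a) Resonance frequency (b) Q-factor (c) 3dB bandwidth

Step 1 — Resonance: ω₀ = 1/√(LC) = 1/√(0.02·4.7e-08) = 3.262e+04 rad/s.
Step 2 — f₀ = ω₀/(2π) = 5191 Hz.
Step 3 — Parallel Q: Q = R/(ω₀L) = 735/(3.262e+04·0.02) = 1.127.
Step 4 — Bandwidth: Δω = ω₀/Q = 2.895e+04 rad/s; BW = Δω/(2π) = 4607 Hz.

(a) f₀ = 5191 Hz  (b) Q = 1.127  (c) BW = 4607 Hz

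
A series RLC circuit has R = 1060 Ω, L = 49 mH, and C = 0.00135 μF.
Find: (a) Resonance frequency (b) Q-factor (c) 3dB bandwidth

Step 1 — Resonance: ω₀ = 1/√(LC) = 1/√(0.049·1.35e-09) = 1.23e+05 rad/s.
Step 2 — f₀ = ω₀/(2π) = 1.957e+04 Hz.
Step 3 — Series Q: Q = ω₀L/R = 1.23e+05·0.049/1060 = 5.684.
Step 4 — Bandwidth: Δω = ω₀/Q = 2.163e+04 rad/s; BW = Δω/(2π) = 3443 Hz.

(a) f₀ = 1.957e+04 Hz  (b) Q = 5.684  (c) BW = 3443 Hz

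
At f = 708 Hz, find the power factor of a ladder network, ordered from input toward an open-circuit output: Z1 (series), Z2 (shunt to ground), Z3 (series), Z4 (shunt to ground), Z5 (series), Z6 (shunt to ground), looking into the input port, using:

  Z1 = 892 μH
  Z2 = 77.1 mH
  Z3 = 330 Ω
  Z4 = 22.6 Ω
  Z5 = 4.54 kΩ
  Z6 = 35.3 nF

Step 1 — Angular frequency: ω = 2π·f = 2π·708 = 4448 rad/s.
Step 2 — Component impedances:
  Z1: Z = jωL = j·4448·0.000892 = 0 + j3.968 Ω
  Z2: Z = jωL = j·4448·0.0771 = 0 + j343 Ω
  Z3: Z = R = 330 Ω
  Z4: Z = R = 22.6 Ω
  Z5: Z = R = 4540 Ω
  Z6: Z = 1/(jωC) = -j/(ω·C) = 0 - j6368 Ω
Step 3 — Ladder network (open output): work backward from the far end, alternating series and parallel combinations. Z_in = 171.5 + j180.2 Ω = 248.7∠46.4° Ω.
Step 4 — Power factor: PF = cos(φ) = Re(Z)/|Z| = 171.45/248.72 = 0.6893.
Step 5 — Type: Im(Z) = 180.2 ⇒ lagging (phase φ = 46.4°).

PF = 0.6893 (lagging, φ = 46.4°)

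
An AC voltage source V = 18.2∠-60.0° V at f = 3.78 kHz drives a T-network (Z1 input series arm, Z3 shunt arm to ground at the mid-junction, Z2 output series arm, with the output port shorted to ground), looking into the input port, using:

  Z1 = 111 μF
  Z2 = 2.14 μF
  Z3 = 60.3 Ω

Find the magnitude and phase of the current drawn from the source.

Step 1 — Angular frequency: ω = 2π·f = 2π·3780 = 2.375e+04 rad/s.
Step 2 — Component impedances:
  Z1: Z = 1/(jωC) = -j/(ω·C) = 0 - j0.3793 Ω
  Z2: Z = 1/(jωC) = -j/(ω·C) = 0 - j19.67 Ω
  Z3: Z = R = 60.3 Ω
Step 3 — With the output port shorted to ground, the output series arm Z2 runs from the junction to ground; the shunt arm Z3 also runs from the junction to ground. They appear in parallel: Z3 || Z2 = 5.802 - j17.78 Ω.
Step 4 — Series with input arm Z1: Z_in = Z1 + (Z3 || Z2) = 5.802 - j18.16 Ω = 19.07∠-72.3° Ω.
Step 5 — Source phasor: V = 18.2∠-60.0° V = 9.1 - j15.76 V.
Step 6 — Ohm's law: I = V / Z_total = (9.1 - j15.76) / (5.802 - j18.16) = 0.9328 + j0.2031 A.
Step 7 — Convert to polar: |I| = 0.9546 A, ∠I = 12.3°.

I = 0.9546∠12.3° A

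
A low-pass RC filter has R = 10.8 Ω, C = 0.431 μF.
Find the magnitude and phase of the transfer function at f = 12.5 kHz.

Step 1 — Angular frequency: ω = 2π·1.25e+04 = 7.854e+04 rad/s.
Step 2 — Transfer function: H(jω) = 1/(1 + jωRC).
Step 3 — Denominator: 1 + jωRC = 1 + j·7.854e+04·10.8·4.31e-07 = 1 + j0.3656.
Step 4 — H = 0.8821 - j0.3225.
Step 5 — Magnitude: |H| = 0.9392 (-0.5 dB); phase: φ = -20.1°.

|H| = 0.9392 (-0.5 dB), φ = -20.1°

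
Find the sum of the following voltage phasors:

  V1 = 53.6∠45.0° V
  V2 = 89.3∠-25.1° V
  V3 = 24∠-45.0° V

Step 1 — Convert each phasor to rectangular form:
  V1 = 53.6·(cos(45.0°) + j·sin(45.0°)) = 37.9 + j37.9 V
  V2 = 89.3·(cos(-25.1°) + j·sin(-25.1°)) = 80.87 - j37.88 V
  V3 = 24·(cos(-45.0°) + j·sin(-45.0°)) = 16.97 - j16.97 V
Step 2 — Sum components: V_total = 135.7 - j16.95 V.
Step 3 — Convert to polar: |V_total| = 136.8 V, ∠V_total = -7.1°.

V_total = 136.8∠-7.1° V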